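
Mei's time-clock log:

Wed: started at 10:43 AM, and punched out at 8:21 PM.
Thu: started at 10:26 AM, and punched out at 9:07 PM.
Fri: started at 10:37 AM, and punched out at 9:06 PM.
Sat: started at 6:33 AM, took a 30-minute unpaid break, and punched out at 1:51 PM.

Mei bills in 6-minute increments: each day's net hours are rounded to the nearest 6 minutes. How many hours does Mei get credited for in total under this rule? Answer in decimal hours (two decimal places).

Wed: 10:43 AM–8:21 PM = 9 h 38 min → rounds to 9 h 36 min
Thu: 10:26 AM–9:07 PM = 10 h 41 min → rounds to 10 h 42 min
Fri: 10:37 AM–9:06 PM = 10 h 29 min → rounds to 10 h 30 min
Sat: 6:33 AM–1:51 PM = 7 h 18 min − 30 min = 6 h 48 min → rounds to 6 h 48 min
Total credited: 37 h 36 min.

37.60 hours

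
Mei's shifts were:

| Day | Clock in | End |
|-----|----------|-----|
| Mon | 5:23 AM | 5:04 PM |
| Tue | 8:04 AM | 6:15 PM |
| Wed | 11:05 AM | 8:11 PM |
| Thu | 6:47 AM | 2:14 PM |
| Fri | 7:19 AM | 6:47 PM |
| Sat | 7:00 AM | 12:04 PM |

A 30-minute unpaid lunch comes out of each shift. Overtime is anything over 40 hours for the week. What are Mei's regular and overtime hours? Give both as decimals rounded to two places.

Mon: 5:23 AM–5:04 PM = 11 h 41 min; less 30 min break → 11 h 11 min
Tue: 8:04 AM–6:15 PM = 10 h 11 min; less 30 min break → 9 h 41 min
Wed: 11:05 AM–8:11 PM = 9 h 6 min; less 30 min break → 8 h 36 min
Thu: 6:47 AM–2:14 PM = 7 h 27 min; less 30 min break → 6 h 57 min
Fri: 7:19 AM–6:47 PM = 11 h 28 min; less 30 min break → 10 h 58 min
Sat: 7:00 AM–12:04 PM = 5 h 4 min; less 30 min break → 4 h 34 min
Total worked: 51 h 57 min = 51.95 h.
Threshold 40 h → overtime 11 h 57 min, regular 40 h 0 min.

Regular 40.00 hours, overtime 11.95 hours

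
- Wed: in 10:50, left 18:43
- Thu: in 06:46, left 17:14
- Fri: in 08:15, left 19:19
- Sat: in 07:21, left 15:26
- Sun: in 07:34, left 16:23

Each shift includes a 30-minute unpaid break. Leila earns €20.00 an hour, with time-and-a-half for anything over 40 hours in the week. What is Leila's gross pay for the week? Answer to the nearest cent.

€914.50

Wed: 10:50–18:43 = 7 h 53 min; less 30 min break → 7 h 23 min
Thu: 06:46–17:14 = 10 h 28 min; less 30 min break → 9 h 58 min
Fri: 08:15–19:19 = 11 h 4 min; less 30 min break → 10 h 34 min
Sat: 07:21–15:26 = 8 h 5 min; less 30 min break → 7 h 35 min
Sun: 07:34–16:23 = 8 h 49 min; less 30 min break → 8 h 19 min
Total worked: 43 h 49 min = 2629 min.
Regular 40 h 0 min = 2400 min at €20.00/h; overtime 3 h 49 min = 229 min at €30.00/h.
Pay = (2400 × €20.00 + 229 × €30.00) ÷ 60 = €914.50.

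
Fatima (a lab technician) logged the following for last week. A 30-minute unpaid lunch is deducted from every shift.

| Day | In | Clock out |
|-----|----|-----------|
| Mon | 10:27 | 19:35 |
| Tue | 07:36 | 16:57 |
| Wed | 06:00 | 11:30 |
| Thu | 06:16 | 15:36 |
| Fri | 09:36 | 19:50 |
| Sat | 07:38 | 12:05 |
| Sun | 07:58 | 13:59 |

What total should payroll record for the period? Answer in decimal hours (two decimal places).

50.52 hours

Mon: 10:27–19:35 = 9 h 8 min; less 30 min break → 8 h 38 min
Tue: 07:36–16:57 = 9 h 21 min; less 30 min break → 8 h 51 min
Wed: 06:00–11:30 = 5 h 30 min; less 30 min break → 5 h 0 min
Thu: 06:16–15:36 = 9 h 20 min; less 30 min break → 8 h 50 min
Fri: 09:36–19:50 = 10 h 14 min; less 30 min break → 9 h 44 min
Sat: 07:38–12:05 = 4 h 27 min; less 30 min break → 3 h 57 min
Sun: 07:58–13:59 = 6 h 1 min; less 30 min break → 5 h 31 min
Total: 8 h 38 min + 8 h 51 min + 5 h 0 min + 8 h 50 min + 9 h 44 min + 3 h 57 min + 5 h 31 min = 50 h 31 min.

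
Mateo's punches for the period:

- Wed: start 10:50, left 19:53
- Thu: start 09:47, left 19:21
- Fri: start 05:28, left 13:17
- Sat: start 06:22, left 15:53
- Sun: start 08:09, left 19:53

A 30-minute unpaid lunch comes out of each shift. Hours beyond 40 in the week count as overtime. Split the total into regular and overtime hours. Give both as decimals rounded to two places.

Regular 40.00 hours, overtime 5.18 hours

Wed: 10:50–19:53 = 9 h 3 min; less 30 min break → 8 h 33 min
Thu: 09:47–19:21 = 9 h 34 min; less 30 min break → 9 h 4 min
Fri: 05:28–13:17 = 7 h 49 min; less 30 min break → 7 h 19 min
Sat: 06:22–15:53 = 9 h 31 min; less 30 min break → 9 h 1 min
Sun: 08:09–19:53 = 11 h 44 min; less 30 min break → 11 h 14 min
Total worked: 45 h 11 min = 45.18 h.
Threshold 40 h → overtime 5 h 11 min, regular 40 h 0 min.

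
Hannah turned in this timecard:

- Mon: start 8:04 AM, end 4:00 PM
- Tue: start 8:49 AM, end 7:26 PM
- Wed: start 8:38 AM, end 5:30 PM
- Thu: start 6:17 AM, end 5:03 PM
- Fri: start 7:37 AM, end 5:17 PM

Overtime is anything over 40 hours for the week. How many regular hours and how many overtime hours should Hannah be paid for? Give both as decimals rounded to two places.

Mon: 8:04 AM–4:00 PM = 7 h 56 min
Tue: 8:49 AM–7:26 PM = 10 h 37 min
Wed: 8:38 AM–5:30 PM = 8 h 52 min
Thu: 6:17 AM–5:03 PM = 10 h 46 min
Fri: 7:37 AM–5:17 PM = 9 h 40 min
Total worked: 47 h 51 min = 47.85 h.
Threshold 40 h → overtime 7 h 51 min, regular 40 h 0 min.

Regular 40.00 hours, overtime 7.85 hours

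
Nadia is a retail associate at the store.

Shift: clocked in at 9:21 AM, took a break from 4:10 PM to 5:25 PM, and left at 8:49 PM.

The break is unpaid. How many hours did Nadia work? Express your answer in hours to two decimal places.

Shift: 9:21 AM–8:49 PM = 11 h 28 min; less 75 min break → 10 h 13 min

10.22 hours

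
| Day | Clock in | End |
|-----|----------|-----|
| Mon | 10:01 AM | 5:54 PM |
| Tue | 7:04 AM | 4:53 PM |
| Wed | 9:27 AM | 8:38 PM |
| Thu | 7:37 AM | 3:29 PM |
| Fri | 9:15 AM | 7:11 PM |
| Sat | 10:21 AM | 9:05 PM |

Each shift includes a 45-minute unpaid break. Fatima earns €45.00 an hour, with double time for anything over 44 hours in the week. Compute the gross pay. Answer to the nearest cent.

€2782.50

Mon: 10:01 AM–5:54 PM = 7 h 53 min; less 45 min break → 7 h 8 min
Tue: 7:04 AM–4:53 PM = 9 h 49 min; less 45 min break → 9 h 4 min
Wed: 9:27 AM–8:38 PM = 11 h 11 min; less 45 min break → 10 h 26 min
Thu: 7:37 AM–3:29 PM = 7 h 52 min; less 45 min break → 7 h 7 min
Fri: 9:15 AM–7:11 PM = 9 h 56 min; less 45 min break → 9 h 11 min
Sat: 10:21 AM–9:05 PM = 10 h 44 min; less 45 min break → 9 h 59 min
Total worked: 52 h 55 min = 3175 min.
Regular 44 h 0 min = 2640 min at €45.00/h; overtime 8 h 55 min = 535 min at €90.00/h.
Pay = (2640 × €45.00 + 535 × €90.00) ÷ 60 = €2782.50.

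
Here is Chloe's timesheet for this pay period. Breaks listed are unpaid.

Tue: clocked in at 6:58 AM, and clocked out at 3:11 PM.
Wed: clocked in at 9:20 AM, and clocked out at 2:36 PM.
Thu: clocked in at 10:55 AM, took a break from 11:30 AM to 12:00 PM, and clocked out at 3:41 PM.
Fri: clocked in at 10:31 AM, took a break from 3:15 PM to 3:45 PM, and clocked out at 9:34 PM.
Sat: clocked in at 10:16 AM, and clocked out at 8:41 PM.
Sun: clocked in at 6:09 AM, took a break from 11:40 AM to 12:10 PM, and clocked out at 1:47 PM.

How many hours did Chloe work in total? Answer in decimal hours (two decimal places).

45.85 hours

Tue: 6:58 AM–3:11 PM = 8 h 13 min
Wed: 9:20 AM–2:36 PM = 5 h 16 min
Thu: 10:55 AM–3:41 PM = 4 h 46 min; less 30 min break → 4 h 16 min
Fri: 10:31 AM–9:34 PM = 11 h 3 min; less 30 min break → 10 h 33 min
Sat: 10:16 AM–8:41 PM = 10 h 25 min
Sun: 6:09 AM–1:47 PM = 7 h 38 min; less 30 min break → 7 h 8 min
Total: 8 h 13 min + 5 h 16 min + 4 h 16 min + 10 h 33 min + 10 h 25 min + 7 h 8 min = 45 h 51 min.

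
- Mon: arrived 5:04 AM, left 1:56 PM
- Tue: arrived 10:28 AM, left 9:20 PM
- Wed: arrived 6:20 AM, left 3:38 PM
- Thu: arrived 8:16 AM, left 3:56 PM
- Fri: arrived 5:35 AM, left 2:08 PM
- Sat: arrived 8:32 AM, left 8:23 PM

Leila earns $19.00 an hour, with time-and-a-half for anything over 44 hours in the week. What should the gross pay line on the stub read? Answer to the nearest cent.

$1209.35

Mon: 5:04 AM–1:56 PM = 8 h 52 min
Tue: 10:28 AM–9:20 PM = 10 h 52 min
Wed: 6:20 AM–3:38 PM = 9 h 18 min
Thu: 8:16 AM–3:56 PM = 7 h 40 min
Fri: 5:35 AM–2:08 PM = 8 h 33 min
Sat: 8:32 AM–8:23 PM = 11 h 51 min
Total worked: 57 h 6 min = 3426 min.
Regular 44 h 0 min = 2640 min at $19.00/h; overtime 13 h 6 min = 786 min at $28.50/h.
Pay = (2640 × $19.00 + 786 × $28.50) ÷ 60 = $1209.35.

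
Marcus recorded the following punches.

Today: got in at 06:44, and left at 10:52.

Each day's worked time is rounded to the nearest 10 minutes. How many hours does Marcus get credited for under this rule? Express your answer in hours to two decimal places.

Today: 06:44–10:52 = 4 h 8 min → rounds to 4 h 10 min

4.17 hours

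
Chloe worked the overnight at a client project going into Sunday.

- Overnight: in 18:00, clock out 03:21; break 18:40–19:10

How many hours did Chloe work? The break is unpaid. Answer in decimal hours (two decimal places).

Overnight: 18:00 → midnight = 6 h 0 min; midnight → 03:21 = 3 h 21 min; span 9 h 21 min; less 30 min break → 8 h 51 min

8.85 hours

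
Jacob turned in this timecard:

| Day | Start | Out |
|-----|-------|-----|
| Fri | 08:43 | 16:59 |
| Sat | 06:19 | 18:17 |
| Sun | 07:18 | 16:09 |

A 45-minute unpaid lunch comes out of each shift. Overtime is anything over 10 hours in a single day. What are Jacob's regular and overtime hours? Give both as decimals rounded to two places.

Fri: 08:43–16:59 = 8 h 16 min; less 45 min break → 7 h 31 min
Sat: 06:19–18:17 = 11 h 58 min; less 45 min break → 11 h 13 min
Sun: 07:18–16:09 = 8 h 51 min; less 45 min break → 8 h 6 min
Fri reg 7 h 31 min / OT 0 h 0 min; Sat reg 10 h 0 min / OT 1 h 13 min; Sun reg 8 h 6 min / OT 0 h 0 min.
Totals: regular 25 h 37 min, overtime 1 h 13 min.

Regular 25.62 hours, overtime 1.22 hours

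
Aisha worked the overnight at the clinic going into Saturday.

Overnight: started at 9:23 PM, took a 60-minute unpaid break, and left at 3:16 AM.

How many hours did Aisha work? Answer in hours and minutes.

4 h 53 min

Overnight: 9:23 PM → midnight = 2 h 37 min; midnight → 3:16 AM = 3 h 16 min; span 5 h 53 min; less 60 min break → 4 h 53 min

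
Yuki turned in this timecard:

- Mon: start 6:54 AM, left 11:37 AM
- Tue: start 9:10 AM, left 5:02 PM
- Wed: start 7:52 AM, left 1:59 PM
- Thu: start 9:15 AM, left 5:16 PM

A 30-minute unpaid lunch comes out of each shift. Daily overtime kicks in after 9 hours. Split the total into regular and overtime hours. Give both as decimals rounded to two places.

Regular 24.72 hours, overtime 0.00 hours

Mon: 6:54 AM–11:37 AM = 4 h 43 min; less 30 min break → 4 h 13 min
Tue: 9:10 AM–5:02 PM = 7 h 52 min; less 30 min break → 7 h 22 min
Wed: 7:52 AM–1:59 PM = 6 h 7 min; less 30 min break → 5 h 37 min
Thu: 9:15 AM–5:16 PM = 8 h 1 min; less 30 min break → 7 h 31 min
Mon reg 4 h 13 min / OT 0 h 0 min; Tue reg 7 h 22 min / OT 0 h 0 min; Wed reg 5 h 37 min / OT 0 h 0 min; Thu reg 7 h 31 min / OT 0 h 0 min.
Totals: regular 24 h 43 min, overtime 0 h 0 min.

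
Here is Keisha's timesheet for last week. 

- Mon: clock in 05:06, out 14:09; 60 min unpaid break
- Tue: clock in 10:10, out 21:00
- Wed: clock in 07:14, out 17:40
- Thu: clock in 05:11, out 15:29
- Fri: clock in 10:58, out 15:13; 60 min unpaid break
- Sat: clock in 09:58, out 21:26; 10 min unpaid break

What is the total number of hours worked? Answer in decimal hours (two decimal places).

54.17 hours

Mon: 05:06–14:09 = 9 h 3 min; less 60 min break → 8 h 3 min
Tue: 10:10–21:00 = 10 h 50 min
Wed: 07:14–17:40 = 10 h 26 min
Thu: 05:11–15:29 = 10 h 18 min
Fri: 10:58–15:13 = 4 h 15 min; less 60 min break → 3 h 15 min
Sat: 09:58–21:26 = 11 h 28 min; less 10 min break → 11 h 18 min
Total: 8 h 3 min + 10 h 50 min + 10 h 26 min + 10 h 18 min + 3 h 15 min + 11 h 18 min = 54 h 10 min.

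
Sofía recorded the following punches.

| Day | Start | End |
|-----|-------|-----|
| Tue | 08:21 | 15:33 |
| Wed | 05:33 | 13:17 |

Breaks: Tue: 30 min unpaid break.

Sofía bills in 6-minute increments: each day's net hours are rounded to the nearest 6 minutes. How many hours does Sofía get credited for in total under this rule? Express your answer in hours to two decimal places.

Tue: 08:21–15:33 = 7 h 12 min − 30 min = 6 h 42 min → rounds to 6 h 42 min
Wed: 05:33–13:17 = 7 h 44 min → rounds to 7 h 42 min
Total credited: 14 h 24 min.

14.40 hours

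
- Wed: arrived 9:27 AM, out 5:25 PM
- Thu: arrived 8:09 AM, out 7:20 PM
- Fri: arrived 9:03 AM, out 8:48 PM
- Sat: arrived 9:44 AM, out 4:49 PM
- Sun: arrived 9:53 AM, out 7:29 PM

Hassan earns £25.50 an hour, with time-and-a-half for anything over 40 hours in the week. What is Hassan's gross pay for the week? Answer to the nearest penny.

£1310.06

Wed: 9:27 AM–5:25 PM = 7 h 58 min
Thu: 8:09 AM–7:20 PM = 11 h 11 min
Fri: 9:03 AM–8:48 PM = 11 h 45 min
Sat: 9:44 AM–4:49 PM = 7 h 5 min
Sun: 9:53 AM–7:29 PM = 9 h 36 min
Total worked: 47 h 35 min = 2855 min.
Regular 40 h 0 min = 2400 min at £25.50/h; overtime 7 h 35 min = 455 min at £38.25/h.
Pay = (2400 × £25.50 + 455 × £38.25) ÷ 60 = £1310.06.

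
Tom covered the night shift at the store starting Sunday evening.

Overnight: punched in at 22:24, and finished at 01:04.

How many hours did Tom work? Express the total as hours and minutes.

2 h 40 min

Overnight: 22:24 → midnight = 1 h 36 min; midnight → 01:04 = 1 h 4 min; span 2 h 40 min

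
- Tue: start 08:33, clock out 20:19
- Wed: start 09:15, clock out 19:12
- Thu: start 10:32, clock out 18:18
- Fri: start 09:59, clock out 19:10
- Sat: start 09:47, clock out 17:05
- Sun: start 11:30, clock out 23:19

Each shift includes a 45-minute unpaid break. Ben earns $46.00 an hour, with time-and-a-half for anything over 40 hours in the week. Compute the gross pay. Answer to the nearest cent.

Tue: 08:33–20:19 = 11 h 46 min; less 45 min break → 11 h 1 min
Wed: 09:15–19:12 = 9 h 57 min; less 45 min break → 9 h 12 min
Thu: 10:32–18:18 = 7 h 46 min; less 45 min break → 7 h 1 min
Fri: 09:59–19:10 = 9 h 11 min; less 45 min break → 8 h 26 min
Sat: 09:47–17:05 = 7 h 18 min; less 45 min break → 6 h 33 min
Sun: 11:30–23:19 = 11 h 49 min; less 45 min break → 11 h 4 min
Total worked: 53 h 17 min = 3197 min.
Regular 40 h 0 min = 2400 min at $46.00/h; overtime 13 h 17 min = 797 min at $69.00/h.
Pay = (2400 × $46.00 + 797 × $69.00) ÷ 60 = $2756.55.

$2756.55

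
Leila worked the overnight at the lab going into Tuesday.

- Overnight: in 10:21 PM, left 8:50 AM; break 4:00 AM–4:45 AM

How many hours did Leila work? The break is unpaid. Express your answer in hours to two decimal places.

9.73 hours

Overnight: 10:21 PM → midnight = 1 h 39 min; midnight → 8:50 AM = 8 h 50 min; span 10 h 29 min; less 45 min break → 9 h 44 min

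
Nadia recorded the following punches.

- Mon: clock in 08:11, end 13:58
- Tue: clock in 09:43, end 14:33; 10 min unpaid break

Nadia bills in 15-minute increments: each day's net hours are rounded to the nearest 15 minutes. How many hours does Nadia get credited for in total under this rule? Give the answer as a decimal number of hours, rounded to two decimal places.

10.50 hours

Mon: 08:11–13:58 = 5 h 47 min → rounds to 5 h 45 min
Tue: 09:43–14:33 = 4 h 50 min − 10 min = 4 h 40 min → rounds to 4 h 45 min
Total credited: 10 h 30 min.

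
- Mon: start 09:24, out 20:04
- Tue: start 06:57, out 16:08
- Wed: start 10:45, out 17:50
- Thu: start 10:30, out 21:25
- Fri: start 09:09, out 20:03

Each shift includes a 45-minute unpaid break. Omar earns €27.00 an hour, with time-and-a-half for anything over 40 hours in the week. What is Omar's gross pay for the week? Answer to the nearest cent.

Mon: 09:24–20:04 = 10 h 40 min; less 45 min break → 9 h 55 min
Tue: 06:57–16:08 = 9 h 11 min; less 45 min break → 8 h 26 min
Wed: 10:45–17:50 = 7 h 5 min; less 45 min break → 6 h 20 min
Thu: 10:30–21:25 = 10 h 55 min; less 45 min break → 10 h 10 min
Fri: 09:09–20:03 = 10 h 54 min; less 45 min break → 10 h 9 min
Total worked: 45 h 0 min = 2700 min.
Regular 40 h 0 min = 2400 min at €27.00/h; overtime 5 h 0 min = 300 min at €40.50/h.
Pay = (2400 × €27.00 + 300 × €40.50) ÷ 60 = €1282.50.

€1282.50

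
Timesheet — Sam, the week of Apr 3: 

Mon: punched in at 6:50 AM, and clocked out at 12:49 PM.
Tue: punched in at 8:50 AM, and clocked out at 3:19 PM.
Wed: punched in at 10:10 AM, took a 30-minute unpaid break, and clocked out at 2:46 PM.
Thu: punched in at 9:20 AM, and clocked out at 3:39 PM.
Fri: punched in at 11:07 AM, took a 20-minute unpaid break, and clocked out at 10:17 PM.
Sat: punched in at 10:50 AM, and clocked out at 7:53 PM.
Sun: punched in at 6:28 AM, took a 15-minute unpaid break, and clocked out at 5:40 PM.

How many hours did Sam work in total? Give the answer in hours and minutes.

53 h 43 min

Mon: 6:50 AM–12:49 PM = 5 h 59 min
Tue: 8:50 AM–3:19 PM = 6 h 29 min
Wed: 10:10 AM–2:46 PM = 4 h 36 min; less 30 min break → 4 h 6 min
Thu: 9:20 AM–3:39 PM = 6 h 19 min
Fri: 11:07 AM–10:17 PM = 11 h 10 min; less 20 min break → 10 h 50 min
Sat: 10:50 AM–7:53 PM = 9 h 3 min
Sun: 6:28 AM–5:40 PM = 11 h 12 min; less 15 min break → 10 h 57 min
Total: 5 h 59 min + 6 h 29 min + 4 h 6 min + 6 h 19 min + 10 h 50 min + 9 h 3 min + 10 h 57 min = 53 h 43 min.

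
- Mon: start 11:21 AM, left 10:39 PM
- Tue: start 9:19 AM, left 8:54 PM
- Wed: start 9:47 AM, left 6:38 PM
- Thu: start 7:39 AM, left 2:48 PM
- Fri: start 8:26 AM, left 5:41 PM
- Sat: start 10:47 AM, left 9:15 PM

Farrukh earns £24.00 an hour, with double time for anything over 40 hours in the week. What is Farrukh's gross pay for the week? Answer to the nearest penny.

£1852.80

Mon: 11:21 AM–10:39 PM = 11 h 18 min
Tue: 9:19 AM–8:54 PM = 11 h 35 min
Wed: 9:47 AM–6:38 PM = 8 h 51 min
Thu: 7:39 AM–2:48 PM = 7 h 9 min
Fri: 8:26 AM–5:41 PM = 9 h 15 min
Sat: 10:47 AM–9:15 PM = 10 h 28 min
Total worked: 58 h 36 min = 3516 min.
Regular 40 h 0 min = 2400 min at £24.00/h; overtime 18 h 36 min = 1116 min at £48.00/h.
Pay = (2400 × £24.00 + 1116 × £48.00) ÷ 60 = £1852.80.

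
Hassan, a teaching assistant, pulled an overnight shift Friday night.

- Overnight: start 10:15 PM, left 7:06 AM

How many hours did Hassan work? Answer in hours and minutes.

8 h 51 min

Overnight: 10:15 PM → midnight = 1 h 45 min; midnight → 7:06 AM = 7 h 6 min; span 8 h 51 min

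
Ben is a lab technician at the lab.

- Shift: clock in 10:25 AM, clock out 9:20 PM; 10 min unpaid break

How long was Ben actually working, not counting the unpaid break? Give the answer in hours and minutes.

Shift: 10:25 AM–9:20 PM = 10 h 55 min; less 10 min break → 10 h 45 min

10 h 45 min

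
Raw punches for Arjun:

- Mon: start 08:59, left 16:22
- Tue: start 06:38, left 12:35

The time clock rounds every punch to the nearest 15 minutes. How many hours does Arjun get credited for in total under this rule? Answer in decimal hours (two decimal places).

Mon: in 08:59→09:00, out 16:22→16:15; 7 h 15 min
Tue: in 06:38→06:45, out 12:35→12:30; 5 h 45 min
Total credited: 13 h 0 min.

13.00 hours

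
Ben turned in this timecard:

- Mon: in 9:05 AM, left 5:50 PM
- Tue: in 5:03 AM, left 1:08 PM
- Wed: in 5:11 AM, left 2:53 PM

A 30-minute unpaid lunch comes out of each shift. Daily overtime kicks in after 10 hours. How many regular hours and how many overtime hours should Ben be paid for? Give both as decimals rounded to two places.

Regular 25.03 hours, overtime 0.00 hours

Mon: 9:05 AM–5:50 PM = 8 h 45 min; less 30 min break → 8 h 15 min
Tue: 5:03 AM–1:08 PM = 8 h 5 min; less 30 min break → 7 h 35 min
Wed: 5:11 AM–2:53 PM = 9 h 42 min; less 30 min break → 9 h 12 min
Mon reg 8 h 15 min / OT 0 h 0 min; Tue reg 7 h 35 min / OT 0 h 0 min; Wed reg 9 h 12 min / OT 0 h 0 min.
Totals: regular 25 h 2 min, overtime 0 h 0 min.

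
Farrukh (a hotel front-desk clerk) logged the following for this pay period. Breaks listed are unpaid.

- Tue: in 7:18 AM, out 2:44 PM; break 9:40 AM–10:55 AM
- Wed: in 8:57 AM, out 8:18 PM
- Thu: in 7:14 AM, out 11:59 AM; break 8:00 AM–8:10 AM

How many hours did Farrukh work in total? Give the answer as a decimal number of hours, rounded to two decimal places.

22.12 hours

Tue: 7:18 AM–2:44 PM = 7 h 26 min; less 75 min break → 6 h 11 min
Wed: 8:57 AM–8:18 PM = 11 h 21 min
Thu: 7:14 AM–11:59 AM = 4 h 45 min; less 10 min break → 4 h 35 min
Total: 6 h 11 min + 11 h 21 min + 4 h 35 min = 22 h 7 min.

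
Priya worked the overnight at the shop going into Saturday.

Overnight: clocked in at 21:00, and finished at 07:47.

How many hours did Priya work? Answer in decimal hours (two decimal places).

Overnight: 21:00 → midnight = 3 h 0 min; midnight → 07:47 = 7 h 47 min; span 10 h 47 min

10.78 hours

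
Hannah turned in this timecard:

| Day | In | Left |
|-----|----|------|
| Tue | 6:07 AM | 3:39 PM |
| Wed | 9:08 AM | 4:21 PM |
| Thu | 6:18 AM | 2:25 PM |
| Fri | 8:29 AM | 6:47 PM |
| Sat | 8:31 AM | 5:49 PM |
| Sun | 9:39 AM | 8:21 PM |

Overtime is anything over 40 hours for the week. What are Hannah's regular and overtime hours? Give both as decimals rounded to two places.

Tue: 6:07 AM–3:39 PM = 9 h 32 min
Wed: 9:08 AM–4:21 PM = 7 h 13 min
Thu: 6:18 AM–2:25 PM = 8 h 7 min
Fri: 8:29 AM–6:47 PM = 10 h 18 min
Sat: 8:31 AM–5:49 PM = 9 h 18 min
Sun: 9:39 AM–8:21 PM = 10 h 42 min
Total worked: 55 h 10 min = 55.17 h.
Threshold 40 h → overtime 15 h 10 min, regular 40 h 0 min.

Regular 40.00 hours, overtime 15.17 hours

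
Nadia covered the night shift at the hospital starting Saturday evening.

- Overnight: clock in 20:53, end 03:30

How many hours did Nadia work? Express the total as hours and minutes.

Overnight: 20:53 → midnight = 3 h 7 min; midnight → 03:30 = 3 h 30 min; span 6 h 37 min

6 h 37 min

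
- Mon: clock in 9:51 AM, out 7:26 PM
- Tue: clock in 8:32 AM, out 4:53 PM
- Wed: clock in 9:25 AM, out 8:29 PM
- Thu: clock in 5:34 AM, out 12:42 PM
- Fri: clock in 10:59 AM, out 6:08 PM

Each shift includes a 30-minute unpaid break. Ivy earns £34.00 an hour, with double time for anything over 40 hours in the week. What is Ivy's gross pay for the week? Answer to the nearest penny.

Mon: 9:51 AM–7:26 PM = 9 h 35 min; less 30 min break → 9 h 5 min
Tue: 8:32 AM–4:53 PM = 8 h 21 min; less 30 min break → 7 h 51 min
Wed: 9:25 AM–8:29 PM = 11 h 4 min; less 30 min break → 10 h 34 min
Thu: 5:34 AM–12:42 PM = 7 h 8 min; less 30 min break → 6 h 38 min
Fri: 10:59 AM–6:08 PM = 7 h 9 min; less 30 min break → 6 h 39 min
Total worked: 40 h 47 min = 2447 min.
Regular 40 h 0 min = 2400 min at £34.00/h; overtime 0 h 47 min = 47 min at £68.00/h.
Pay = (2400 × £34.00 + 47 × £68.00) ÷ 60 = £1413.27.

£1413.27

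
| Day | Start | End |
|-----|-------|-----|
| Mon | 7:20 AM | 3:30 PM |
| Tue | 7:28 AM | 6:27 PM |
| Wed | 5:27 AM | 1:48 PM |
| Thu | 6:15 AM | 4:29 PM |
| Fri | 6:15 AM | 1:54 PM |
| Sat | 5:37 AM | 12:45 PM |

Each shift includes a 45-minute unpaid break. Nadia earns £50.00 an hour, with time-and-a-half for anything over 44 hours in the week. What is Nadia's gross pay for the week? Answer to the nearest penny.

£2501.25

Mon: 7:20 AM–3:30 PM = 8 h 10 min; less 45 min break → 7 h 25 min
Tue: 7:28 AM–6:27 PM = 10 h 59 min; less 45 min break → 10 h 14 min
Wed: 5:27 AM–1:48 PM = 8 h 21 min; less 45 min break → 7 h 36 min
Thu: 6:15 AM–4:29 PM = 10 h 14 min; less 45 min break → 9 h 29 min
Fri: 6:15 AM–1:54 PM = 7 h 39 min; less 45 min break → 6 h 54 min
Sat: 5:37 AM–12:45 PM = 7 h 8 min; less 45 min break → 6 h 23 min
Total worked: 48 h 1 min = 2881 min.
Regular 44 h 0 min = 2640 min at £50.00/h; overtime 4 h 1 min = 241 min at £75.00/h.
Pay = (2640 × £50.00 + 241 × £75.00) ÷ 60 = £2501.25.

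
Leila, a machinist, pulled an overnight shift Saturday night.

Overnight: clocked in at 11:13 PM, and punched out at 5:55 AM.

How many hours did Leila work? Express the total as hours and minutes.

6 h 42 min

Overnight: 11:13 PM → midnight = 0 h 47 min; midnight → 5:55 AM = 5 h 55 min; span 6 h 42 min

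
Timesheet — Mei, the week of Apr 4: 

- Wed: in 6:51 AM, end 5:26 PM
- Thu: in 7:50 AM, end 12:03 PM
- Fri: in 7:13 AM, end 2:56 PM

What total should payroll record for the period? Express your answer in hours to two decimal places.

Wed: 6:51 AM–5:26 PM = 10 h 35 min
Thu: 7:50 AM–12:03 PM = 4 h 13 min
Fri: 7:13 AM–2:56 PM = 7 h 43 min
Total: 10 h 35 min + 4 h 13 min + 7 h 43 min = 22 h 31 min.

22.52 hours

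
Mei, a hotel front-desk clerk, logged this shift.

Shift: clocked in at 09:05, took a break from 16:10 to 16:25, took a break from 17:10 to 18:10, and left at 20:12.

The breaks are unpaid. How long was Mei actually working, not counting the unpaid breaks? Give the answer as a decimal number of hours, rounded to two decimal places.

9.87 hours

Shift: 09:05–20:12 = 11 h 7 min; less 75 min break → 9 h 52 min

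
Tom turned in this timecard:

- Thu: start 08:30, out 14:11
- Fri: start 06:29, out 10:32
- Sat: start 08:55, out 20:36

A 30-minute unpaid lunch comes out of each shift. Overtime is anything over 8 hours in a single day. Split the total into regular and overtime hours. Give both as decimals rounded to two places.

Thu: 08:30–14:11 = 5 h 41 min; less 30 min break → 5 h 11 min
Fri: 06:29–10:32 = 4 h 3 min; less 30 min break → 3 h 33 min
Sat: 08:55–20:36 = 11 h 41 min; less 30 min break → 11 h 11 min
Thu reg 5 h 11 min / OT 0 h 0 min; Fri reg 3 h 33 min / OT 0 h 0 min; Sat reg 8 h 0 min / OT 3 h 11 min.
Totals: regular 16 h 44 min, overtime 3 h 11 min.

Regular 16.73 hours, overtime 3.18 hours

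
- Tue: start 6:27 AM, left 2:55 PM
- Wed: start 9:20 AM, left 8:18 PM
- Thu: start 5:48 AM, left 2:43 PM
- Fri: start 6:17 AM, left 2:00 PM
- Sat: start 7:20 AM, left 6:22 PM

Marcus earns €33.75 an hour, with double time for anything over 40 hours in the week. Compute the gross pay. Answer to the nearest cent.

€1829.25

Tue: 6:27 AM–2:55 PM = 8 h 28 min
Wed: 9:20 AM–8:18 PM = 10 h 58 min
Thu: 5:48 AM–2:43 PM = 8 h 55 min
Fri: 6:17 AM–2:00 PM = 7 h 43 min
Sat: 7:20 AM–6:22 PM = 11 h 2 min
Total worked: 47 h 6 min = 2826 min.
Regular 40 h 0 min = 2400 min at €33.75/h; overtime 7 h 6 min = 426 min at €67.50/h.
Pay = (2400 × €33.75 + 426 × €67.50) ÷ 60 = €1829.25.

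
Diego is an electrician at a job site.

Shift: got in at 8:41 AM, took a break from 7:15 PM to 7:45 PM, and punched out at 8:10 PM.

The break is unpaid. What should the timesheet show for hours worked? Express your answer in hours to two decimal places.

10.98 hours

Shift: 8:41 AM–8:10 PM = 11 h 29 min; less 30 min break → 10 h 59 min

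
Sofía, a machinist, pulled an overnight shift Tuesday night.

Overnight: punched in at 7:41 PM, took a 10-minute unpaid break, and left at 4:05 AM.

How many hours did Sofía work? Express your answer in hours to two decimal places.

8.23 hours

Overnight: 7:41 PM → midnight = 4 h 19 min; midnight → 4:05 AM = 4 h 5 min; span 8 h 24 min; less 10 min break → 8 h 14 min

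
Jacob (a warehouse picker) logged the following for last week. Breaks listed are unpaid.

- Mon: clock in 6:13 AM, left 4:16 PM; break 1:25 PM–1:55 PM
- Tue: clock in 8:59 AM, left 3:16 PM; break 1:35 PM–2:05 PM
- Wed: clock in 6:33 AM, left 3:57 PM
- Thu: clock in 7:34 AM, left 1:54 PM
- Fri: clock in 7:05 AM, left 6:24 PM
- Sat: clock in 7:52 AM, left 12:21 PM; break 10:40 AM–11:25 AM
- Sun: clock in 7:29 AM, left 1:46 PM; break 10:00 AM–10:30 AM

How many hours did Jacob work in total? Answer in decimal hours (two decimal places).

51.90 hours

Mon: 6:13 AM–4:16 PM = 10 h 3 min; less 30 min break → 9 h 33 min
Tue: 8:59 AM–3:16 PM = 6 h 17 min; less 30 min break → 5 h 47 min
Wed: 6:33 AM–3:57 PM = 9 h 24 min
Thu: 7:34 AM–1:54 PM = 6 h 20 min
Fri: 7:05 AM–6:24 PM = 11 h 19 min
Sat: 7:52 AM–12:21 PM = 4 h 29 min; less 45 min break → 3 h 44 min
Sun: 7:29 AM–1:46 PM = 6 h 17 min; less 30 min break → 5 h 47 min
Total: 9 h 33 min + 5 h 47 min + 9 h 24 min + 6 h 20 min + 11 h 19 min + 3 h 44 min + 5 h 47 min = 51 h 54 min.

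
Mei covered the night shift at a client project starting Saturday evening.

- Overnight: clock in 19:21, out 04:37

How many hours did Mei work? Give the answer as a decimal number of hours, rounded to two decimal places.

Overnight: 19:21 → midnight = 4 h 39 min; midnight → 04:37 = 4 h 37 min; span 9 h 16 min

9.27 hours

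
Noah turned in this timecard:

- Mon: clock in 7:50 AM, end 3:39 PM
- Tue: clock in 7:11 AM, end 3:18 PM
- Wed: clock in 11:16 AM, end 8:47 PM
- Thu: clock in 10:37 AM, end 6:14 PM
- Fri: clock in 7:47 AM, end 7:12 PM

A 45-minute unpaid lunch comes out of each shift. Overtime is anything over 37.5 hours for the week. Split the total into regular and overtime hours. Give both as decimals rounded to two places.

Regular 37.50 hours, overtime 3.23 hours

Mon: 7:50 AM–3:39 PM = 7 h 49 min; less 45 min break → 7 h 4 min
Tue: 7:11 AM–3:18 PM = 8 h 7 min; less 45 min break → 7 h 22 min
Wed: 11:16 AM–8:47 PM = 9 h 31 min; less 45 min break → 8 h 46 min
Thu: 10:37 AM–6:14 PM = 7 h 37 min; less 45 min break → 6 h 52 min
Fri: 7:47 AM–7:12 PM = 11 h 25 min; less 45 min break → 10 h 40 min
Total worked: 40 h 44 min = 40.73 h.
Threshold 37.5 h → overtime 3 h 14 min, regular 37 h 30 min.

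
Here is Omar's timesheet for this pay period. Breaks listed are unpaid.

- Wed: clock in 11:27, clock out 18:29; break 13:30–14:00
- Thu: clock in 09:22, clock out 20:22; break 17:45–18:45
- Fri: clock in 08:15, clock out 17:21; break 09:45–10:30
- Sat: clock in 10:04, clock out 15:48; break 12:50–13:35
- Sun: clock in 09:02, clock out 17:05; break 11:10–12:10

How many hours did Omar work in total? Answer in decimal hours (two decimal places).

Wed: 11:27–18:29 = 7 h 2 min; less 30 min break → 6 h 32 min
Thu: 09:22–20:22 = 11 h 0 min; less 60 min break → 10 h 0 min
Fri: 08:15–17:21 = 9 h 6 min; less 45 min break → 8 h 21 min
Sat: 10:04–15:48 = 5 h 44 min; less 45 min break → 4 h 59 min
Sun: 09:02–17:05 = 8 h 3 min; less 60 min break → 7 h 3 min
Total: 6 h 32 min + 10 h 0 min + 8 h 21 min + 4 h 59 min + 7 h 3 min = 36 h 55 min.

36.92 hours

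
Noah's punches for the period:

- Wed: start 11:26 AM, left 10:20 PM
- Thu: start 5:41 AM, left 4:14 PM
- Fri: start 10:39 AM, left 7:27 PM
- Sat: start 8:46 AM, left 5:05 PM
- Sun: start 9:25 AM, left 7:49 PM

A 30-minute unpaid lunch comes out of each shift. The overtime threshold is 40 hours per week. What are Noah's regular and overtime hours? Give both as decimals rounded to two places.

Wed: 11:26 AM–10:20 PM = 10 h 54 min; less 30 min break → 10 h 24 min
Thu: 5:41 AM–4:14 PM = 10 h 33 min; less 30 min break → 10 h 3 min
Fri: 10:39 AM–7:27 PM = 8 h 48 min; less 30 min break → 8 h 18 min
Sat: 8:46 AM–5:05 PM = 8 h 19 min; less 30 min break → 7 h 49 min
Sun: 9:25 AM–7:49 PM = 10 h 24 min; less 30 min break → 9 h 54 min
Total worked: 46 h 28 min = 46.47 h.
Threshold 40 h → overtime 6 h 28 min, regular 40 h 0 min.

Regular 40.00 hours, overtime 6.47 hours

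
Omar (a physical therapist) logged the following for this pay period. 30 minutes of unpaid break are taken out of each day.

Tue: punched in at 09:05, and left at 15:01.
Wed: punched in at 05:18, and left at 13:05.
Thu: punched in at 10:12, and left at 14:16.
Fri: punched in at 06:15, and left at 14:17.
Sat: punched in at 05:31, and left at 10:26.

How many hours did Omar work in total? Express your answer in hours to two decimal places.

Tue: 09:05–15:01 = 5 h 56 min; less 30 min break → 5 h 26 min
Wed: 05:18–13:05 = 7 h 47 min; less 30 min break → 7 h 17 min
Thu: 10:12–14:16 = 4 h 4 min; less 30 min break → 3 h 34 min
Fri: 06:15–14:17 = 8 h 2 min; less 30 min break → 7 h 32 min
Sat: 05:31–10:26 = 4 h 55 min; less 30 min break → 4 h 25 min
Total: 5 h 26 min + 7 h 17 min + 3 h 34 min + 7 h 32 min + 4 h 25 min = 28 h 14 min.

28.23 hours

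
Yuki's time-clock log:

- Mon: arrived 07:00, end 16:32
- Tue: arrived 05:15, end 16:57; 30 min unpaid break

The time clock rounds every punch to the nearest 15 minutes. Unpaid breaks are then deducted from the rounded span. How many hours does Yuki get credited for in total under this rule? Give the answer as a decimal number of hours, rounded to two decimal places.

20.75 hours

Mon: in 07:00→07:00, out 16:32→16:30; 9 h 30 min
Tue: in 05:15→05:15, out 16:57→17:00; 11 h 45 min − 30 min = 11 h 15 min
Total credited: 20 h 45 min.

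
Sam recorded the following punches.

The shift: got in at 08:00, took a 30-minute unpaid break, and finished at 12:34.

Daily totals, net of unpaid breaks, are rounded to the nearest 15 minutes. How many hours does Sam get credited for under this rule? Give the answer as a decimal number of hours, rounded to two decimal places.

4.00 hours

The shift: 08:00–12:34 = 4 h 34 min − 30 min = 4 h 4 min → rounds to 4 h 0 min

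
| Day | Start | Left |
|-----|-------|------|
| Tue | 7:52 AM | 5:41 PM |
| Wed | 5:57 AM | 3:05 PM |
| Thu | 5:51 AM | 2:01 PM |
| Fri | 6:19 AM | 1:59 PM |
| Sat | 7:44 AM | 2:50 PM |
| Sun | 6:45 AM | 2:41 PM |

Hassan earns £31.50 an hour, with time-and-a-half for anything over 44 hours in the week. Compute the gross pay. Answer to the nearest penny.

Tue: 7:52 AM–5:41 PM = 9 h 49 min
Wed: 5:57 AM–3:05 PM = 9 h 8 min
Thu: 5:51 AM–2:01 PM = 8 h 10 min
Fri: 6:19 AM–1:59 PM = 7 h 40 min
Sat: 7:44 AM–2:50 PM = 7 h 6 min
Sun: 6:45 AM–2:41 PM = 7 h 56 min
Total worked: 49 h 49 min = 2989 min.
Regular 44 h 0 min = 2640 min at £31.50/h; overtime 5 h 49 min = 349 min at £47.25/h.
Pay = (2640 × £31.50 + 349 × £47.25) ÷ 60 = £1660.84.

£1660.84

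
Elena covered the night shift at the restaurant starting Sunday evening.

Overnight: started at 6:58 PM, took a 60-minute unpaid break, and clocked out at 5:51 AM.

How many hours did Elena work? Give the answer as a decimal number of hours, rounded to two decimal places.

Overnight: 6:58 PM → midnight = 5 h 2 min; midnight → 5:51 AM = 5 h 51 min; span 10 h 53 min; less 60 min break → 9 h 53 min

9.88 hours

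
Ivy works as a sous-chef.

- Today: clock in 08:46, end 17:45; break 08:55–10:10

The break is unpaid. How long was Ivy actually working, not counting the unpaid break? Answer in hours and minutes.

7 h 44 min

Today: 08:46–17:45 = 8 h 59 min; less 75 min break → 7 h 44 min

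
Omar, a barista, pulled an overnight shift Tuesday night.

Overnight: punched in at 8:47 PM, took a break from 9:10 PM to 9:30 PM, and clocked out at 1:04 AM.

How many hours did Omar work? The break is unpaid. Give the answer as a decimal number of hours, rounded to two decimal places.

Overnight: 8:47 PM → midnight = 3 h 13 min; midnight → 1:04 AM = 1 h 4 min; span 4 h 17 min; less 20 min break → 3 h 57 min

3.95 hours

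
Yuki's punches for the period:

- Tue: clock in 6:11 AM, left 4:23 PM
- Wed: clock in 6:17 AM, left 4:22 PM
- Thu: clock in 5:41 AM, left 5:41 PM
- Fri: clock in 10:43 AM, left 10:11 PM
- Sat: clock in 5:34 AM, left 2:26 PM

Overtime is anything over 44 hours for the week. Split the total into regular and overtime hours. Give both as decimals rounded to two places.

Regular 44.00 hours, overtime 8.62 hours

Tue: 6:11 AM–4:23 PM = 10 h 12 min
Wed: 6:17 AM–4:22 PM = 10 h 5 min
Thu: 5:41 AM–5:41 PM = 12 h 0 min
Fri: 10:43 AM–10:11 PM = 11 h 28 min
Sat: 5:34 AM–2:26 PM = 8 h 52 min
Total worked: 52 h 37 min = 52.62 h.
Threshold 44 h → overtime 8 h 37 min, regular 44 h 0 min.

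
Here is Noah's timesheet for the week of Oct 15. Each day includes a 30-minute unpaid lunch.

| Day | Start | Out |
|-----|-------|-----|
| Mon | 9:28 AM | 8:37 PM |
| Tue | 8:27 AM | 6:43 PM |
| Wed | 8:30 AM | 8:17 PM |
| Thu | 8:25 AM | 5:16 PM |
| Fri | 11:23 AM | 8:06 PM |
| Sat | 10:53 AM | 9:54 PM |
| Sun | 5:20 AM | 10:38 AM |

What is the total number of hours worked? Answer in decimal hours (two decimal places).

63.58 hours

Mon: 9:28 AM–8:37 PM = 11 h 9 min; less 30 min break → 10 h 39 min
Tue: 8:27 AM–6:43 PM = 10 h 16 min; less 30 min break → 9 h 46 min
Wed: 8:30 AM–8:17 PM = 11 h 47 min; less 30 min break → 11 h 17 min
Thu: 8:25 AM–5:16 PM = 8 h 51 min; less 30 min break → 8 h 21 min
Fri: 11:23 AM–8:06 PM = 8 h 43 min; less 30 min break → 8 h 13 min
Sat: 10:53 AM–9:54 PM = 11 h 1 min; less 30 min break → 10 h 31 min
Sun: 5:20 AM–10:38 AM = 5 h 18 min; less 30 min break → 4 h 48 min
Total: 10 h 39 min + 9 h 46 min + 11 h 17 min + 8 h 21 min + 8 h 13 min + 10 h 31 min + 4 h 48 min = 63 h 35 min.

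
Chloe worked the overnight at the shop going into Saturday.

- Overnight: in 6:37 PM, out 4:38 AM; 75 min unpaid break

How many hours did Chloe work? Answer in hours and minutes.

Overnight: 6:37 PM → midnight = 5 h 23 min; midnight → 4:38 AM = 4 h 38 min; span 10 h 1 min; less 75 min break → 8 h 46 min

8 h 46 min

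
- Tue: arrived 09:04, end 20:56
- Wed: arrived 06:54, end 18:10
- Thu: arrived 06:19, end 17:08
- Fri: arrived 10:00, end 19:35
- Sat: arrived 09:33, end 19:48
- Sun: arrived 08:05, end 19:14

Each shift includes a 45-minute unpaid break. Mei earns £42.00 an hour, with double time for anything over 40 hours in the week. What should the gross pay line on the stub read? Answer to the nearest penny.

Tue: 09:04–20:56 = 11 h 52 min; less 45 min break → 11 h 7 min
Wed: 06:54–18:10 = 11 h 16 min; less 45 min break → 10 h 31 min
Thu: 06:19–17:08 = 10 h 49 min; less 45 min break → 10 h 4 min
Fri: 10:00–19:35 = 9 h 35 min; less 45 min break → 8 h 50 min
Sat: 09:33–19:48 = 10 h 15 min; less 45 min break → 9 h 30 min
Sun: 08:05–19:14 = 11 h 9 min; less 45 min break → 10 h 24 min
Total worked: 60 h 26 min = 3626 min.
Regular 40 h 0 min = 2400 min at £42.00/h; overtime 20 h 26 min = 1226 min at £84.00/h.
Pay = (2400 × £42.00 + 1226 × £84.00) ÷ 60 = £3396.40.

£3396.40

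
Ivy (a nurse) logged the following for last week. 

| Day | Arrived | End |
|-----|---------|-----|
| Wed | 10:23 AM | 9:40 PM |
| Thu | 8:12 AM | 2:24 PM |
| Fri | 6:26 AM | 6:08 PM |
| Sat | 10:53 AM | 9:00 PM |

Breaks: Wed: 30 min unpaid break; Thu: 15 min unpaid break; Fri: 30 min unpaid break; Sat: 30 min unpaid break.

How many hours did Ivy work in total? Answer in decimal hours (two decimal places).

Wed: 10:23 AM–9:40 PM = 11 h 17 min; less 30 min break → 10 h 47 min
Thu: 8:12 AM–2:24 PM = 6 h 12 min; less 15 min break → 5 h 57 min
Fri: 6:26 AM–6:08 PM = 11 h 42 min; less 30 min break → 11 h 12 min
Sat: 10:53 AM–9:00 PM = 10 h 7 min; less 30 min break → 9 h 37 min
Total: 10 h 47 min + 5 h 57 min + 11 h 12 min + 9 h 37 min = 37 h 33 min.

37.55 hours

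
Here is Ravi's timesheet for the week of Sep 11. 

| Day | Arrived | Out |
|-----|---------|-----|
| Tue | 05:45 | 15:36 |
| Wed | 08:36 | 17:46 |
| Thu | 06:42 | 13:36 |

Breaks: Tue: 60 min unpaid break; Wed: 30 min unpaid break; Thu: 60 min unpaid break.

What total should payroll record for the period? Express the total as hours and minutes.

23 h 25 min

Tue: 05:45–15:36 = 9 h 51 min; less 60 min break → 8 h 51 min
Wed: 08:36–17:46 = 9 h 10 min; less 30 min break → 8 h 40 min
Thu: 06:42–13:36 = 6 h 54 min; less 60 min break → 5 h 54 min
Total: 8 h 51 min + 8 h 40 min + 5 h 54 min = 23 h 25 min.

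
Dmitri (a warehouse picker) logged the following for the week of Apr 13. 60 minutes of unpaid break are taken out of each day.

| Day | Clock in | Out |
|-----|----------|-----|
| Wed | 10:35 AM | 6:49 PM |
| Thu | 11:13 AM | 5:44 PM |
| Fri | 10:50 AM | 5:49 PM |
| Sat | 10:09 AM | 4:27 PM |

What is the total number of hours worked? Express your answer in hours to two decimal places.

24.03 hours

Wed: 10:35 AM–6:49 PM = 8 h 14 min; less 60 min break → 7 h 14 min
Thu: 11:13 AM–5:44 PM = 6 h 31 min; less 60 min break → 5 h 31 min
Fri: 10:50 AM–5:49 PM = 6 h 59 min; less 60 min break → 5 h 59 min
Sat: 10:09 AM–4:27 PM = 6 h 18 min; less 60 min break → 5 h 18 min
Total: 7 h 14 min + 5 h 31 min + 5 h 59 min + 5 h 18 min = 24 h 2 min.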